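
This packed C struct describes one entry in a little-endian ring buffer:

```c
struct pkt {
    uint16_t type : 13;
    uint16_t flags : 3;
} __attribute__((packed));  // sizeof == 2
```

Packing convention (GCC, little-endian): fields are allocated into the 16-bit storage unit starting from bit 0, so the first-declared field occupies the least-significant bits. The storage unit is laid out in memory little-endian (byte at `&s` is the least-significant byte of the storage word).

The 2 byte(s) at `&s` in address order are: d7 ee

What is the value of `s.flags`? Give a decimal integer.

[0]=0xd7 [1]=0xee (little-endian) → word 0xeed7
type:13 @ bit 0 → (0xeed7>>0)&0x1fff = 0xed7
flags:3 @ bit 13 → (0xeed7>>13)&0x7 = 0x7  ←

7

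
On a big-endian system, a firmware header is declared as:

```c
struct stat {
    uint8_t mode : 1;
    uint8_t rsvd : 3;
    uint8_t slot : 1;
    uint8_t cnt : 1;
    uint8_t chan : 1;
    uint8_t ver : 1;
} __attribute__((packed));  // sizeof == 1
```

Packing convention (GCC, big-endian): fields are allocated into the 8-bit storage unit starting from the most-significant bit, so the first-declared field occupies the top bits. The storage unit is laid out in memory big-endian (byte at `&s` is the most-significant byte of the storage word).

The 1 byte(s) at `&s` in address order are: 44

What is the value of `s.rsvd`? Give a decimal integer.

4

[0]=0x44 (big-endian) → word 0x44
mode:1 @ bit 7 → (0x44>>7)&0x1 = 0x0
rsvd:3 @ bit 4 → (0x44>>4)&0x7 = 0x4  ←
slot:1 @ bit 3 → (0x44>>3)&0x1 = 0x0
cnt:1 @ bit 2 → (0x44>>2)&0x1 = 0x1
chan:1 @ bit 1 → (0x44>>1)&0x1 = 0x0
ver:1 @ bit 0 → (0x44>>0)&0x1 = 0x0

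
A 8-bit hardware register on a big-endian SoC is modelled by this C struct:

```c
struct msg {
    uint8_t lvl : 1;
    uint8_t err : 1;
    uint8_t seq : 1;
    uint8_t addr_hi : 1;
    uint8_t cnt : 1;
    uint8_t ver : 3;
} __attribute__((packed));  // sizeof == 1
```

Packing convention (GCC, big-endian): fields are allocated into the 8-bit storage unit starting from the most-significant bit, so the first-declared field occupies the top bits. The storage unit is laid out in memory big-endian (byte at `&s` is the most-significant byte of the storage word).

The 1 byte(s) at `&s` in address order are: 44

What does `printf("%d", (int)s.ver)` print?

[0]=0x44 (big-endian) → word 0x44
lvl [7+:1] = (word>>7) & 0x1 = 0
err [6+:1] = (word>>6) & 0x1 = 1
seq [5+:1] = (word>>5) & 0x1 = 0
addr_hi [4+:1] = (word>>4) & 0x1 = 0
cnt [3+:1] = (word>>3) & 0x1 = 0
ver [0+:3] = (word>>0) & 0x7 = 4  ←

4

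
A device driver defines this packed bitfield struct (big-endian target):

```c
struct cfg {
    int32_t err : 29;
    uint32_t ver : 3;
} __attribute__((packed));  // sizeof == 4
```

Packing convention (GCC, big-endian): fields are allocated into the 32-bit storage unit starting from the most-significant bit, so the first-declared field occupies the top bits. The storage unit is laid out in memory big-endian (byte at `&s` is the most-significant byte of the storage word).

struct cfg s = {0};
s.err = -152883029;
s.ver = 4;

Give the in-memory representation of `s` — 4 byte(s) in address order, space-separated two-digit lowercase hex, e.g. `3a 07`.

b7 19 85 5c

[3+:29] err=-152883029 & 0x1fffffff = 0x16e330ab; word=0xb7198558
[0+:3] ver=4 & 0x7 = 0x4; word=0xb719855c
word = 0xb719855c → big-endian bytes:
  [0]=0xb7  [1]=0x19  [2]=0x85  [3]=0x5c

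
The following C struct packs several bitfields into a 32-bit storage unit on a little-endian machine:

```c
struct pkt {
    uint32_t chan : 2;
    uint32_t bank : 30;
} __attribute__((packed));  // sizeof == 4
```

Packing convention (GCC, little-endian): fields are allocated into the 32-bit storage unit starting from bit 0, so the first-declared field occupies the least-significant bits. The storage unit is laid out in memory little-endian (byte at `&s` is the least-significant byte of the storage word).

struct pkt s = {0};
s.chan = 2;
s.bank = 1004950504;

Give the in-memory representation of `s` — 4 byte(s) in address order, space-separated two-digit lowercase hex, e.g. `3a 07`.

a2 4f 99 ef

chan (2b) val=2 bits=0x2 at bit 0: 0x00000002
bank (30b) val=1004950504 bits=0x3be653e8 at bit 2: 0xef994fa2
word = 0xef994fa2 → little-endian bytes:
  [0]=0xa2  [1]=0x4f  [2]=0x99  [3]=0xef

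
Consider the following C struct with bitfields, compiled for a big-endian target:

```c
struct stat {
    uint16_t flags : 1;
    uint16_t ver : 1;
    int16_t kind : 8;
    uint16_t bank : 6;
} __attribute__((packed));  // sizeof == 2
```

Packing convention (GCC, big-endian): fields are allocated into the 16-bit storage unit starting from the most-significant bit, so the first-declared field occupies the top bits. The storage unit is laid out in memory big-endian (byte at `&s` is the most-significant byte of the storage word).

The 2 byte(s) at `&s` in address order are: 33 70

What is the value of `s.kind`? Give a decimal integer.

-51

[0]=0x33 [1]=0x70 (big-endian) → word 0x3370
flags [15+:1] = (word>>15) & 0x1 = 0
ver [14+:1] = (word>>14) & 0x1 = 0
kind [6+:8] = (word>>6) & 0xff = 205  ←
bank [0+:6] = (word>>0) & 0x3f = 48
kind signed 8b, MSB=1: 205 - 256 = -51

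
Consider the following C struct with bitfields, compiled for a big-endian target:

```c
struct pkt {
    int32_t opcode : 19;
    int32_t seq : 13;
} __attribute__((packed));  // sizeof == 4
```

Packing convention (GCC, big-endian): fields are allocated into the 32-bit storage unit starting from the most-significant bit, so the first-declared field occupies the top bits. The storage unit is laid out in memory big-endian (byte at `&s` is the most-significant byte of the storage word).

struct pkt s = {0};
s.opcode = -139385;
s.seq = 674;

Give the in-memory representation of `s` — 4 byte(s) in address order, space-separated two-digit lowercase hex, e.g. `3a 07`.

opcode:19 = -139385 → 0x5df87 << 13 → word 0xbbf0e000
seq:13 = 674 → 0x2a2 << 0 → word 0xbbf0e2a2
word = 0xbbf0e2a2 → big-endian bytes:
  [0]=0xbb  [1]=0xf0  [2]=0xe2  [3]=0xa2

bb f0 e2 a2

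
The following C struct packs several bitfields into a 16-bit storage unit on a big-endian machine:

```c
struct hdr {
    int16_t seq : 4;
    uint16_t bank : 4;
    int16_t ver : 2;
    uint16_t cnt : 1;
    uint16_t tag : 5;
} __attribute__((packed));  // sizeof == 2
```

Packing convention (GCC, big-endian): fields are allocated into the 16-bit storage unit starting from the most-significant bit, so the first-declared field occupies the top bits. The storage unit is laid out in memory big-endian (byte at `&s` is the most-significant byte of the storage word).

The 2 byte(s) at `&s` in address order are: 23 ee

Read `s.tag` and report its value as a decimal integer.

[0]=0x23 [1]=0xee (big-endian) → word 0x23ee
seq:4 @ bit 12 → (0x23ee>>12)&0xf = 0x2
bank:4 @ bit 8 → (0x23ee>>8)&0xf = 0x3
ver:2 @ bit 6 → (0x23ee>>6)&0x3 = 0x3
cnt:1 @ bit 5 → (0x23ee>>5)&0x1 = 0x1
tag:5 @ bit 0 → (0x23ee>>0)&0x1f = 0xe  ←

14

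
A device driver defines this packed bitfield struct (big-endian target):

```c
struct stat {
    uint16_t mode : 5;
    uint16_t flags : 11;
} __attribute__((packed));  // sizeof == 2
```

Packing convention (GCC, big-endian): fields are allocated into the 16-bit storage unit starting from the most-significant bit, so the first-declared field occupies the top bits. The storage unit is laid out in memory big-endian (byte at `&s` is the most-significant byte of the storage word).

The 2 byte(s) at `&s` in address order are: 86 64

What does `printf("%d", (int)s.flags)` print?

1636

[0]=0x86 [1]=0x64 (big-endian) → word 0x8664
mode [11+:5] = (word>>11) & 0x1f = 16
flags [0+:11] = (word>>0) & 0x7ff = 1636  ←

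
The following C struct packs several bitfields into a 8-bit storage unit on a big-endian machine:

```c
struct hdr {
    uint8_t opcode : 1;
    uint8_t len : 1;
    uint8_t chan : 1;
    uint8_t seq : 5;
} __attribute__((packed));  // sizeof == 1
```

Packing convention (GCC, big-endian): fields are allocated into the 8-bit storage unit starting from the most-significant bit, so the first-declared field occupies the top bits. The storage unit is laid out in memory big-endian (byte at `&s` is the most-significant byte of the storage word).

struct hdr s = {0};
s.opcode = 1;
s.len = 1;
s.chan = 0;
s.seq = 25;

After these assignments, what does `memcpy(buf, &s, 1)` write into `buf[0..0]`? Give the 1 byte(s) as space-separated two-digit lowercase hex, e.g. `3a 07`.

[7+:1] opcode=1 & 0x1 = 0x1; word=0x80
[6+:1] len=1 & 0x1 = 0x1; word=0xc0
[5+:1] chan=0 & 0x1 = 0x0; word=0xc0
[0+:5] seq=25 & 0x1f = 0x19; word=0xd9
word = 0xd9 → big-endian bytes:
  [0]=0xd9

d9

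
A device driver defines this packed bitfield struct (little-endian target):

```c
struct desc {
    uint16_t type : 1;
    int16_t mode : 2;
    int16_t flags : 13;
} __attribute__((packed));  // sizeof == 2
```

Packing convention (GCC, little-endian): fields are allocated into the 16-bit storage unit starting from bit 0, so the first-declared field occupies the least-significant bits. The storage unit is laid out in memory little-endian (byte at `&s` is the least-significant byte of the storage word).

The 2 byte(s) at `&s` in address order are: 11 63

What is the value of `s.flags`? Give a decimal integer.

3170

[0]=0x11 [1]=0x63 (little-endian) → word 0x6311
type [0+:1] = (word>>0) & 0x1 = 1
mode [1+:2] = (word>>1) & 0x3 = 0
flags [3+:13] = (word>>3) & 0x1fff = 3170  ←
flags signed 13b, MSB=0: value = 3170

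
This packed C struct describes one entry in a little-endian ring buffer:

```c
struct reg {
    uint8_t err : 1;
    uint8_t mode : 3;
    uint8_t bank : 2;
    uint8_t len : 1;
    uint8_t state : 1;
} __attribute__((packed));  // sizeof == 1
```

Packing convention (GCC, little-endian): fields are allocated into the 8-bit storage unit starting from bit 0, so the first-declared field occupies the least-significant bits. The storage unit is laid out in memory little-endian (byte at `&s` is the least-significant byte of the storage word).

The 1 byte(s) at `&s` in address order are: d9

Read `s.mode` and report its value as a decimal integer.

[0]=0xd9 (little-endian) → word 0xd9
err [0+:1] = (word>>0) & 0x1 = 1
mode [1+:3] = (word>>1) & 0x7 = 4  ←
bank [4+:2] = (word>>4) & 0x3 = 1
len [6+:1] = (word>>6) & 0x1 = 1
state [7+:1] = (word>>7) & 0x1 = 1

4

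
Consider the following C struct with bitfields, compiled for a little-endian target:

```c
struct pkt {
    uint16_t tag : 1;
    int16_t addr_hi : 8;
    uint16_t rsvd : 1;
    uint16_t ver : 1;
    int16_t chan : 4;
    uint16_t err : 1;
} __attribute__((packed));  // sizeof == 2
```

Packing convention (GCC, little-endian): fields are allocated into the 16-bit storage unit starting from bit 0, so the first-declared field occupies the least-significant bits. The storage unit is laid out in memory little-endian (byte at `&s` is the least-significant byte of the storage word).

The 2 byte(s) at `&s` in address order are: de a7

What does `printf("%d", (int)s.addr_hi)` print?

-17

[0]=0xde [1]=0xa7 (little-endian) → word 0xa7de
tag:1 @ bit 0 → (0xa7de>>0)&0x1 = 0x0
addr_hi:8 @ bit 1 → (0xa7de>>1)&0xff = 0xef  ←
rsvd:1 @ bit 9 → (0xa7de>>9)&0x1 = 0x1
ver:1 @ bit 10 → (0xa7de>>10)&0x1 = 0x1
chan:4 @ bit 11 → (0xa7de>>11)&0xf = 0x4
err:1 @ bit 15 → (0xa7de>>15)&0x1 = 0x1
addr_hi signed 8b, MSB=1: 239 - 256 = -17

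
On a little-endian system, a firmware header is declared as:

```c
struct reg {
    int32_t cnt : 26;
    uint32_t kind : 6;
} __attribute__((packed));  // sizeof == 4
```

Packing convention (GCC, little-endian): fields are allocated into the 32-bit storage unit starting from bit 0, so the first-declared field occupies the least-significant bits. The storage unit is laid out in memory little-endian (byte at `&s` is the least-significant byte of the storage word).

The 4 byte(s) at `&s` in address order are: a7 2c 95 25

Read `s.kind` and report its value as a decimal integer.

9

[0]=0xa7 [1]=0x2c [2]=0x95 [3]=0x25 (little-endian) → word 0x25952ca7
cnt [0+:26] = (word>>0) & 0x3ffffff = 26553511
kind [26+:6] = (word>>26) & 0x3f = 9  ←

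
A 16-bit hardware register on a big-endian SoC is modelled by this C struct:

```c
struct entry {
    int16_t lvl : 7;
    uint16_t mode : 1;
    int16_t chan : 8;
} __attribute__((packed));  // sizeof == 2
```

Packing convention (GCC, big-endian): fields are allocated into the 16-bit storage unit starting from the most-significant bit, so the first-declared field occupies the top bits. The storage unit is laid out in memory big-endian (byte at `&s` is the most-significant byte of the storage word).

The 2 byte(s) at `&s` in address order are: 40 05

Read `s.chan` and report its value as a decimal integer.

[0]=0x40 [1]=0x05 (big-endian) → word 0x4005
lvl:7 @ bit 9 → (0x4005>>9)&0x7f = 0x20
mode:1 @ bit 8 → (0x4005>>8)&0x1 = 0x0
chan:8 @ bit 0 → (0x4005>>0)&0xff = 0x5  ←
chan signed 8b, MSB=0: value = 5

5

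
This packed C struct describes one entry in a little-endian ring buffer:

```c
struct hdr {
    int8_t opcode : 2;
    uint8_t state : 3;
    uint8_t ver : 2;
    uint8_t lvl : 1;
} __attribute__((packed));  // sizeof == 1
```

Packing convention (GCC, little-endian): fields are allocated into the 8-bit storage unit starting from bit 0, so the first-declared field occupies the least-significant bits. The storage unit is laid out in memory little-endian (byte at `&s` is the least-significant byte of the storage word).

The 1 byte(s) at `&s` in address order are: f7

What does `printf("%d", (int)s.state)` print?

5

[0]=0xf7 (little-endian) → word 0xf7
opcode:2 @ bit 0 → (0xf7>>0)&0x3 = 0x3
state:3 @ bit 2 → (0xf7>>2)&0x7 = 0x5  ←
ver:2 @ bit 5 → (0xf7>>5)&0x3 = 0x3
lvl:1 @ bit 7 → (0xf7>>7)&0x1 = 0x1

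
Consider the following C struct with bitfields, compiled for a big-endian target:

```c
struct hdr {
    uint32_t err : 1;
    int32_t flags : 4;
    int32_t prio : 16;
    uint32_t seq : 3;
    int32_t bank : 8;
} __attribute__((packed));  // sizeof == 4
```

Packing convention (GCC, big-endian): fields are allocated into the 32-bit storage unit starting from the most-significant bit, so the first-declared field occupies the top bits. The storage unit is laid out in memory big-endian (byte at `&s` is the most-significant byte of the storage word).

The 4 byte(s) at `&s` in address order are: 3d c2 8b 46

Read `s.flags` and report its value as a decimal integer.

[0]=0x3d [1]=0xc2 [2]=0x8b [3]=0x46 (big-endian) → word 0x3dc28b46
err [31+:1] = (word>>31) & 0x1 = 0
flags [27+:4] = (word>>27) & 0xf = 7  ←
prio [11+:16] = (word>>11) & 0xffff = 47185
seq [8+:3] = (word>>8) & 0x7 = 3
bank [0+:8] = (word>>0) & 0xff = 70
flags signed 4b, MSB=0: value = 7

7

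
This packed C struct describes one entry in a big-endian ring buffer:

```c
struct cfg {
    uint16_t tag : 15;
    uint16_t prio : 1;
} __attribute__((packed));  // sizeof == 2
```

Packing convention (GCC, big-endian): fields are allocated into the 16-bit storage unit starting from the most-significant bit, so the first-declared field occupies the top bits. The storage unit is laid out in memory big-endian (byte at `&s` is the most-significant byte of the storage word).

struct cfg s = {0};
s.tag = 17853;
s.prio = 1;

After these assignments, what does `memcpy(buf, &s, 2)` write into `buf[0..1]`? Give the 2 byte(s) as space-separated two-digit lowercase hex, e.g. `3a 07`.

[1+:15] tag=17853 & 0x7fff = 0x45bd; word=0x8b7a
[0+:1] prio=1 & 0x1 = 0x1; word=0x8b7b
word = 0x8b7b → big-endian bytes:
  [0]=0x8b  [1]=0x7b

8b 7b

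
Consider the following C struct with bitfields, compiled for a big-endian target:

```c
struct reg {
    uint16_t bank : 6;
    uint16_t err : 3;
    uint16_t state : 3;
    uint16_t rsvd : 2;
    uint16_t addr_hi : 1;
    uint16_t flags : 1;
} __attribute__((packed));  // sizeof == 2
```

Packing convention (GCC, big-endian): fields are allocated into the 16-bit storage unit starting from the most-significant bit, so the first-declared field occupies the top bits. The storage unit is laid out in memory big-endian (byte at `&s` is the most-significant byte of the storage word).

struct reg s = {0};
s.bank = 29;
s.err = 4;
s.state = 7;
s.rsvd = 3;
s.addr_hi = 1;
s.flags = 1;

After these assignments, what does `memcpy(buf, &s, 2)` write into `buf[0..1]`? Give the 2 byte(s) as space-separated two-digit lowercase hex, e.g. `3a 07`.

76 7f

bank (6b) val=29 bits=0x1d at bit 10: 0x7400
err (3b) val=4 bits=0x4 at bit 7: 0x7600
state (3b) val=7 bits=0x7 at bit 4: 0x7670
rsvd (2b) val=3 bits=0x3 at bit 2: 0x767c
addr_hi (1b) val=1 bits=0x1 at bit 1: 0x767e
flags (1b) val=1 bits=0x1 at bit 0: 0x767f
word = 0x767f → big-endian bytes:
  [0]=0x76  [1]=0x7f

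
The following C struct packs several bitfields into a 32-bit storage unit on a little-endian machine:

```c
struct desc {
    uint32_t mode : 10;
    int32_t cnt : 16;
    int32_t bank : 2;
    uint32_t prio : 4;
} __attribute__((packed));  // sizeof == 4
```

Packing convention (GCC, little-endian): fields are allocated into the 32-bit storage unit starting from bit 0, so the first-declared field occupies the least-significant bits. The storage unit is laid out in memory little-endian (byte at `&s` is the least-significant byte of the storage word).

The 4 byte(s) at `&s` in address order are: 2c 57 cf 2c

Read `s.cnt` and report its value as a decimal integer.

[0]=0x2c [1]=0x57 [2]=0xcf [3]=0x2c (little-endian) → word 0x2ccf572c
mode:10 @ bit 0 → (0x2ccf572c>>0)&0x3ff = 0x32c
cnt:16 @ bit 10 → (0x2ccf572c>>10)&0xffff = 0x33d5  ←
bank:2 @ bit 26 → (0x2ccf572c>>26)&0x3 = 0x3
prio:4 @ bit 28 → (0x2ccf572c>>28)&0xf = 0x2
cnt signed 16b, MSB=0: value = 13269

13269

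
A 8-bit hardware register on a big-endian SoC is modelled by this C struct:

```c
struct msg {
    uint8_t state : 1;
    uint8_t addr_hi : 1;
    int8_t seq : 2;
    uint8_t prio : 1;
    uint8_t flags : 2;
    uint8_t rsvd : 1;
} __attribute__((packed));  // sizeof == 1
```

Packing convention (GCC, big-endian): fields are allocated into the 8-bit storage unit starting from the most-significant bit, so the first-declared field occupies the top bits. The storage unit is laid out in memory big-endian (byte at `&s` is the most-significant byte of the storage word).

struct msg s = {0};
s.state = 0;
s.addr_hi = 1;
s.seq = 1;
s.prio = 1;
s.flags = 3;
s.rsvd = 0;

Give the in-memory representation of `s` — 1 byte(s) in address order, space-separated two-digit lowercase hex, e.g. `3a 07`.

state (1b) val=0 bits=0x0 at bit 7: 0x00
addr_hi (1b) val=1 bits=0x1 at bit 6: 0x40
seq (2b) val=1 bits=0x1 at bit 4: 0x50
prio (1b) val=1 bits=0x1 at bit 3: 0x58
flags (2b) val=3 bits=0x3 at bit 1: 0x5e
rsvd (1b) val=0 bits=0x0 at bit 0: 0x5e
word = 0x5e → big-endian bytes:
  [0]=0x5e

5e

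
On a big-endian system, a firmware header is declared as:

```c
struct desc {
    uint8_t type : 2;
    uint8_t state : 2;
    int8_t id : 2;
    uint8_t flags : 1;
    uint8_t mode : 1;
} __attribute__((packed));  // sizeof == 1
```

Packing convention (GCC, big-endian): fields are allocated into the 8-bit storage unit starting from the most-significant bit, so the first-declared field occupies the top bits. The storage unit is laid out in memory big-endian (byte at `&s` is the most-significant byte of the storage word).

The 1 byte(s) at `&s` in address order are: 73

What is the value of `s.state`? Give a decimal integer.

3

[0]=0x73 (big-endian) → word 0x73
type [6+:2] = (word>>6) & 0x3 = 1
state [4+:2] = (word>>4) & 0x3 = 3  ←
id [2+:2] = (word>>2) & 0x3 = 0
flags [1+:1] = (word>>1) & 0x1 = 1
mode [0+:1] = (word>>0) & 0x1 = 1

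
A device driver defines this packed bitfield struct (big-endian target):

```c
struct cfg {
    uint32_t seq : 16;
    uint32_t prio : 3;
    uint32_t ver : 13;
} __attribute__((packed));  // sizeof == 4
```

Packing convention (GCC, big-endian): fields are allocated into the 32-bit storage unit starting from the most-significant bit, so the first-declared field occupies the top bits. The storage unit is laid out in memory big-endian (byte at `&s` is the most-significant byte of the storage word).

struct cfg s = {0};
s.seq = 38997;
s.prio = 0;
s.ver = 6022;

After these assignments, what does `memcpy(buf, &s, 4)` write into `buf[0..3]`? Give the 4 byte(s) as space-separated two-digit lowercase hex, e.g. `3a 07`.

98 55 17 86

seq (16b) val=38997 bits=0x9855 at bit 16: 0x98550000
prio (3b) val=0 bits=0x0 at bit 13: 0x98550000
ver (13b) val=6022 bits=0x1786 at bit 0: 0x98551786
word = 0x98551786 → big-endian bytes:
  [0]=0x98  [1]=0x55  [2]=0x17  [3]=0x86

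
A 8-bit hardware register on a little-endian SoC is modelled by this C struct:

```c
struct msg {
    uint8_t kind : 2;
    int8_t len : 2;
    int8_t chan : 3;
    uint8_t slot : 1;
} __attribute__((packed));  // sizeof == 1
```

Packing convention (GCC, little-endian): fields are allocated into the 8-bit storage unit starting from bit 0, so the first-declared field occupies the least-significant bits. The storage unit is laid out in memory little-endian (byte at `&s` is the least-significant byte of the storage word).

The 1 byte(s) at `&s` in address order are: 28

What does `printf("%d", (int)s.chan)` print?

2

[0]=0x28 (little-endian) → word 0x28
kind:2 @ bit 0 → (0x28>>0)&0x3 = 0x0
len:2 @ bit 2 → (0x28>>2)&0x3 = 0x2
chan:3 @ bit 4 → (0x28>>4)&0x7 = 0x2  ←
slot:1 @ bit 7 → (0x28>>7)&0x1 = 0x0
chan signed 3b, MSB=0: value = 2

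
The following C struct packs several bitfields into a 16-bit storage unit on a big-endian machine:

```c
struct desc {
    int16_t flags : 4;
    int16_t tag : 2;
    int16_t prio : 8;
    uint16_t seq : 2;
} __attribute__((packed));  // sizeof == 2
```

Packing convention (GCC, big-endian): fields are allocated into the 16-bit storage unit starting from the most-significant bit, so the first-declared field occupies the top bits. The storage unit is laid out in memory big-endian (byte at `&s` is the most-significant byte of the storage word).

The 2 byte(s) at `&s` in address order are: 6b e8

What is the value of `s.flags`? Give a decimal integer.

6

[0]=0x6b [1]=0xe8 (big-endian) → word 0x6be8
flags:4 @ bit 12 → (0x6be8>>12)&0xf = 0x6  ←
tag:2 @ bit 10 → (0x6be8>>10)&0x3 = 0x2
prio:8 @ bit 2 → (0x6be8>>2)&0xff = 0xfa
seq:2 @ bit 0 → (0x6be8>>0)&0x3 = 0x0
flags signed 4b, MSB=0: value = 6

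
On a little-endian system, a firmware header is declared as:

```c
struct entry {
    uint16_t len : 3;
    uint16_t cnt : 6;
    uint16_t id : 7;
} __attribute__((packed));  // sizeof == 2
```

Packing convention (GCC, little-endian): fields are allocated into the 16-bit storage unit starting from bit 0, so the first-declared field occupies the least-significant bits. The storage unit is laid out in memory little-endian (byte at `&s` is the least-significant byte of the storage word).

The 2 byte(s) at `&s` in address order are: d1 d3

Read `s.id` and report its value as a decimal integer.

[0]=0xd1 [1]=0xd3 (little-endian) → word 0xd3d1
len [0+:3] = (word>>0) & 0x7 = 1
cnt [3+:6] = (word>>3) & 0x3f = 58
id [9+:7] = (word>>9) & 0x7f = 105  ←

105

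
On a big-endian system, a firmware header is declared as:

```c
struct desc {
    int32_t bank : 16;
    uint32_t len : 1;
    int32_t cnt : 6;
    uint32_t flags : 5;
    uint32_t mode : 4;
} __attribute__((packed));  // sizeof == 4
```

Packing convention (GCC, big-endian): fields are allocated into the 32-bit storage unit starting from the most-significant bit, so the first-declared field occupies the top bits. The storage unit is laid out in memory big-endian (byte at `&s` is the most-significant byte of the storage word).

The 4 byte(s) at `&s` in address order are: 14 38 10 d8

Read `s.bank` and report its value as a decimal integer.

5176

[0]=0x14 [1]=0x38 [2]=0x10 [3]=0xd8 (big-endian) → word 0x143810d8
bank [16+:16] = (word>>16) & 0xffff = 5176  ←
len [15+:1] = (word>>15) & 0x1 = 0
cnt [9+:6] = (word>>9) & 0x3f = 8
flags [4+:5] = (word>>4) & 0x1f = 13
mode [0+:4] = (word>>0) & 0xf = 8
bank signed 16b, MSB=0: value = 5176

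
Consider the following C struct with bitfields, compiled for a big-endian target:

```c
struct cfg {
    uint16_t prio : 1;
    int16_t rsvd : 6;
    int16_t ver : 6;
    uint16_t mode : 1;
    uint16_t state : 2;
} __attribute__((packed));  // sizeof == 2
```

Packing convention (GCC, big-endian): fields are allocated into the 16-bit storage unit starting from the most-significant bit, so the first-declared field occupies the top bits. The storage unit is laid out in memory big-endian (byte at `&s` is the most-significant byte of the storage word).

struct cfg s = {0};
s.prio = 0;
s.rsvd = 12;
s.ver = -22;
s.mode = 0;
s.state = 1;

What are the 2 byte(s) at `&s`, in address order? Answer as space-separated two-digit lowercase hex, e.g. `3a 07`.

19 51

[15+:1] prio=0 & 0x1 = 0x0; word=0x0000
[9+:6] rsvd=12 & 0x3f = 0xc; word=0x1800
[3+:6] ver=-22 & 0x3f = 0x2a; word=0x1950
[2+:1] mode=0 & 0x1 = 0x0; word=0x1950
[0+:2] state=1 & 0x3 = 0x1; word=0x1951
word = 0x1951 → big-endian bytes:
  [0]=0x19  [1]=0x51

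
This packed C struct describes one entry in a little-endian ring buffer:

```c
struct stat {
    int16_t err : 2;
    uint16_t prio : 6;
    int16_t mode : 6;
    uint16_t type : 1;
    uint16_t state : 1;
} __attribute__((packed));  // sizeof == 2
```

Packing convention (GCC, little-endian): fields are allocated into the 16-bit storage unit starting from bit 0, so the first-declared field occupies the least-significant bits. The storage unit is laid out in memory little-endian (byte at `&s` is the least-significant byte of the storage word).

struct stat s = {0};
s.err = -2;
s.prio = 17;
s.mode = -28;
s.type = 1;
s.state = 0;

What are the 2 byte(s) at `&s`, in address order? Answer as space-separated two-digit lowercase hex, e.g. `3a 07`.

err:2 = -2 → 0x2 << 0 → word 0x0002
prio:6 = 17 → 0x11 << 2 → word 0x0046
mode:6 = -28 → 0x24 << 8 → word 0x2446
type:1 = 1 → 0x1 << 14 → word 0x6446
state:1 = 0 → 0x0 << 15 → word 0x6446
word = 0x6446 → little-endian bytes:
  [0]=0x46  [1]=0x64

46 64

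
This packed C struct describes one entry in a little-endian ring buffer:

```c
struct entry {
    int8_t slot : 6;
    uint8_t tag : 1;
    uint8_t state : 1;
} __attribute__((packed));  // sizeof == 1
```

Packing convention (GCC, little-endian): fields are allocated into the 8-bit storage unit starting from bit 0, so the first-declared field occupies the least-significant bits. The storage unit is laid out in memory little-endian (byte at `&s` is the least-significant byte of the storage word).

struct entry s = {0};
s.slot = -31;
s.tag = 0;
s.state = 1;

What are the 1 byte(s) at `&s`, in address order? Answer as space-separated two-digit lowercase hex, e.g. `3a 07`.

a1

[0+:6] slot=-31 & 0x3f = 0x21; word=0x21
[6+:1] tag=0 & 0x1 = 0x0; word=0x21
[7+:1] state=1 & 0x1 = 0x1; word=0xa1
word = 0xa1 → little-endian bytes:
  [0]=0xa1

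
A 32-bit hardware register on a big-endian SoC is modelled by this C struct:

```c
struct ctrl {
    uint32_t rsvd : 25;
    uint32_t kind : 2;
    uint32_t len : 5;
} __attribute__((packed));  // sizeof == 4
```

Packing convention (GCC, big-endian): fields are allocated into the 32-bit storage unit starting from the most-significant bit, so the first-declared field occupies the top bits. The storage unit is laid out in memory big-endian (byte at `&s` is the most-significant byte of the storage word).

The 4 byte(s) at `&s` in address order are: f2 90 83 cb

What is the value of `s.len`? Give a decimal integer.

[0]=0xf2 [1]=0x90 [2]=0x83 [3]=0xcb (big-endian) → word 0xf29083cb
rsvd:25 @ bit 7 → (0xf29083cb>>7)&0x1ffffff = 0x1e52107
kind:2 @ bit 5 → (0xf29083cb>>5)&0x3 = 0x2
len:5 @ bit 0 → (0xf29083cb>>0)&0x1f = 0xb  ←

11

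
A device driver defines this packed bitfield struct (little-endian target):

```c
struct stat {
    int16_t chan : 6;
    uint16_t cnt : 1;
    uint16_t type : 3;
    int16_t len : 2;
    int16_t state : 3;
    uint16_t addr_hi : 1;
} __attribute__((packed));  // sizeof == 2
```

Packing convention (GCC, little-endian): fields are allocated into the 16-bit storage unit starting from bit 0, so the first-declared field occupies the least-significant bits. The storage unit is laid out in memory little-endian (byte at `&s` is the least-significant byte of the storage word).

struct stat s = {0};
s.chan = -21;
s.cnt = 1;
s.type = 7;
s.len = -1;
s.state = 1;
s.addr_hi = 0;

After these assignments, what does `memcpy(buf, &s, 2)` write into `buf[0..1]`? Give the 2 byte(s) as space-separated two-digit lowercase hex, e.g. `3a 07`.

[0+:6] chan=-21 & 0x3f = 0x2b; word=0x002b
[6+:1] cnt=1 & 0x1 = 0x1; word=0x006b
[7+:3] type=7 & 0x7 = 0x7; word=0x03eb
[10+:2] len=-1 & 0x3 = 0x3; word=0x0feb
[12+:3] state=1 & 0x7 = 0x1; word=0x1feb
[15+:1] addr_hi=0 & 0x1 = 0x0; word=0x1feb
word = 0x1feb → little-endian bytes:
  [0]=0xeb  [1]=0x1f

eb 1f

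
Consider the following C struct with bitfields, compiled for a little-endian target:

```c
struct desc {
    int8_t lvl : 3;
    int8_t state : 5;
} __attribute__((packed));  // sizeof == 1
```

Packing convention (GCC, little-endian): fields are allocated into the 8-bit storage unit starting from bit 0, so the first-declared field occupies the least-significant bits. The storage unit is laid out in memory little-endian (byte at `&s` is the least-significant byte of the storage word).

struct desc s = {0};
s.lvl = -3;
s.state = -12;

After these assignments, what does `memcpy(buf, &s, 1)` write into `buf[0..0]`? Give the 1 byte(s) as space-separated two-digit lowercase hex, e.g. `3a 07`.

a5

[0+:3] lvl=-3 & 0x7 = 0x5; word=0x05
[3+:5] state=-12 & 0x1f = 0x14; word=0xa5
word = 0xa5 → little-endian bytes:
  [0]=0xa5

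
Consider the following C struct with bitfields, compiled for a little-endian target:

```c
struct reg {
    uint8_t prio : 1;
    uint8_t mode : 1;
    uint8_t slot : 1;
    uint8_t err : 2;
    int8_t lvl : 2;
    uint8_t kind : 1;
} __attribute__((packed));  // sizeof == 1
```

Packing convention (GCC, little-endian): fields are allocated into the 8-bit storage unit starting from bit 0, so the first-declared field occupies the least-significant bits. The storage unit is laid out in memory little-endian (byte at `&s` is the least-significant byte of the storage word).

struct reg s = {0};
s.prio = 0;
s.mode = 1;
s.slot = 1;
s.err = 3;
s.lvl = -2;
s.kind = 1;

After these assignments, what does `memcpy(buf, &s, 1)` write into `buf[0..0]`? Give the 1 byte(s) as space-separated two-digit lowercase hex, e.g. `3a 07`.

de

prio (1b) val=0 bits=0x0 at bit 0: 0x00
mode (1b) val=1 bits=0x1 at bit 1: 0x02
slot (1b) val=1 bits=0x1 at bit 2: 0x06
err (2b) val=3 bits=0x3 at bit 3: 0x1e
lvl (2b) val=-2 bits=0x2 at bit 5: 0x5e
kind (1b) val=1 bits=0x1 at bit 7: 0xde
word = 0xde → little-endian bytes:
  [0]=0xde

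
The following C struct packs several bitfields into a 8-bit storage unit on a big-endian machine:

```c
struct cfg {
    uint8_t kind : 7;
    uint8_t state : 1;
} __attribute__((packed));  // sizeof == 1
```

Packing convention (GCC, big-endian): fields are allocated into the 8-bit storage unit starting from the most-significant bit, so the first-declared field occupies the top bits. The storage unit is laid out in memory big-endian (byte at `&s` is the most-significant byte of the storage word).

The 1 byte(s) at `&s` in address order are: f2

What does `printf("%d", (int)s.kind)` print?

121

[0]=0xf2 (big-endian) → word 0xf2
kind [1+:7] = (word>>1) & 0x7f = 121  ←
state [0+:1] = (word>>0) & 0x1 = 0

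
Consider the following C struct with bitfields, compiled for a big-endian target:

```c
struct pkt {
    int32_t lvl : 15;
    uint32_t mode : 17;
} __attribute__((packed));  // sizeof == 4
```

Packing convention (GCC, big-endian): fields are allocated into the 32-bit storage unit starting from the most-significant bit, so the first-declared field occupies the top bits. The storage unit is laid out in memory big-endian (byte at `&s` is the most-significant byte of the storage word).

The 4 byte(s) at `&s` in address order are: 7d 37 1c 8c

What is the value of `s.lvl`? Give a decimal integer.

[0]=0x7d [1]=0x37 [2]=0x1c [3]=0x8c (big-endian) → word 0x7d371c8c
lvl:15 @ bit 17 → (0x7d371c8c>>17)&0x7fff = 0x3e9b  ←
mode:17 @ bit 0 → (0x7d371c8c>>0)&0x1ffff = 0x11c8c
lvl signed 15b, MSB=0: value = 16027

16027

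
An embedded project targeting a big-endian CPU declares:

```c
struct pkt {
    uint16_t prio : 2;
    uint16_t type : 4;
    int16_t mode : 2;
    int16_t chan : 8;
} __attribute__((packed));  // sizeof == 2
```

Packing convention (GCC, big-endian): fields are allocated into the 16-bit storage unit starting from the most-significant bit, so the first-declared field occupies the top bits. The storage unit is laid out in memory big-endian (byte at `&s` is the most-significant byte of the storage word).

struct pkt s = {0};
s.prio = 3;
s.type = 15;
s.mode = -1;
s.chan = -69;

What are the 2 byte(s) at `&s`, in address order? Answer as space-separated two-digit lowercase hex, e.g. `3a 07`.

[14+:2] prio=3 & 0x3 = 0x3; word=0xc000
[10+:4] type=15 & 0xf = 0xf; word=0xfc00
[8+:2] mode=-1 & 0x3 = 0x3; word=0xff00
[0+:8] chan=-69 & 0xff = 0xbb; word=0xffbb
word = 0xffbb → big-endian bytes:
  [0]=0xff  [1]=0xbb

ff bb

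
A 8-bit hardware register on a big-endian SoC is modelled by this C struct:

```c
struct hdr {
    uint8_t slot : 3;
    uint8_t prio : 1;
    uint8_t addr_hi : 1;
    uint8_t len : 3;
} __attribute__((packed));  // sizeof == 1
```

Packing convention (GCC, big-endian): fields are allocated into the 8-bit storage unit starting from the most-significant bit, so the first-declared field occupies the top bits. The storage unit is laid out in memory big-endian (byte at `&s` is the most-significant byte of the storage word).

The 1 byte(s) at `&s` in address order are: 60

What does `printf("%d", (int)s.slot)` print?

[0]=0x60 (big-endian) → word 0x60
slot [5+:3] = (word>>5) & 0x7 = 3  ←
prio [4+:1] = (word>>4) & 0x1 = 0
addr_hi [3+:1] = (word>>3) & 0x1 = 0
len [0+:3] = (word>>0) & 0x7 = 0

3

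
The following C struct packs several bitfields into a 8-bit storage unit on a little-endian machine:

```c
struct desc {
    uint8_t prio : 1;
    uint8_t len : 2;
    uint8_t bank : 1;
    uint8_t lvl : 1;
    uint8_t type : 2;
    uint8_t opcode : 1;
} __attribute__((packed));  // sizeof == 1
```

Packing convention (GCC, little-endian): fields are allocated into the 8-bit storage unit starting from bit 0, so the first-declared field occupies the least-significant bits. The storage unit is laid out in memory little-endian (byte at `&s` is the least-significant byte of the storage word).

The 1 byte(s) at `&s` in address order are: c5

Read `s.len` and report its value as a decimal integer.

[0]=0xc5 (little-endian) → word 0xc5
prio:1 @ bit 0 → (0xc5>>0)&0x1 = 0x1
len:2 @ bit 1 → (0xc5>>1)&0x3 = 0x2  ←
bank:1 @ bit 3 → (0xc5>>3)&0x1 = 0x0
lvl:1 @ bit 4 → (0xc5>>4)&0x1 = 0x0
type:2 @ bit 5 → (0xc5>>5)&0x3 = 0x2
opcode:1 @ bit 7 → (0xc5>>7)&0x1 = 0x1

2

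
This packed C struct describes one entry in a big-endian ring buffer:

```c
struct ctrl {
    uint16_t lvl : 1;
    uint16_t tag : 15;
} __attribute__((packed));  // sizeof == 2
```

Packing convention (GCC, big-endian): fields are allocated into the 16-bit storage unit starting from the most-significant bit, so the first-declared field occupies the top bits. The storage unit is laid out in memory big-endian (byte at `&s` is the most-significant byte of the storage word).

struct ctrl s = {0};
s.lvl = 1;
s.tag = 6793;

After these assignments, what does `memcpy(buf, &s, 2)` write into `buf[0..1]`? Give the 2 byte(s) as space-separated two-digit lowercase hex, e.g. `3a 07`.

lvl:1 = 1 → 0x1 << 15 → word 0x8000
tag:15 = 6793 → 0x1a89 << 0 → word 0x9a89
word = 0x9a89 → big-endian bytes:
  [0]=0x9a  [1]=0x89

9a 89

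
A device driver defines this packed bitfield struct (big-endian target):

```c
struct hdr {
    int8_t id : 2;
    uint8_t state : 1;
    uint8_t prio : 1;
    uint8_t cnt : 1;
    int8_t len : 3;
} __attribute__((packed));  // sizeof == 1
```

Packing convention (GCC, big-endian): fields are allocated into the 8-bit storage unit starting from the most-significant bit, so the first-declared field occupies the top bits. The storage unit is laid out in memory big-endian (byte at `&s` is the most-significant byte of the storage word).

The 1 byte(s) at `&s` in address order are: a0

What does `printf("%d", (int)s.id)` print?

[0]=0xa0 (big-endian) → word 0xa0
id [6+:2] = (word>>6) & 0x3 = 2  ←
state [5+:1] = (word>>5) & 0x1 = 1
prio [4+:1] = (word>>4) & 0x1 = 0
cnt [3+:1] = (word>>3) & 0x1 = 0
len [0+:3] = (word>>0) & 0x7 = 0
id signed 2b, MSB=1: 2 - 4 = -2

-2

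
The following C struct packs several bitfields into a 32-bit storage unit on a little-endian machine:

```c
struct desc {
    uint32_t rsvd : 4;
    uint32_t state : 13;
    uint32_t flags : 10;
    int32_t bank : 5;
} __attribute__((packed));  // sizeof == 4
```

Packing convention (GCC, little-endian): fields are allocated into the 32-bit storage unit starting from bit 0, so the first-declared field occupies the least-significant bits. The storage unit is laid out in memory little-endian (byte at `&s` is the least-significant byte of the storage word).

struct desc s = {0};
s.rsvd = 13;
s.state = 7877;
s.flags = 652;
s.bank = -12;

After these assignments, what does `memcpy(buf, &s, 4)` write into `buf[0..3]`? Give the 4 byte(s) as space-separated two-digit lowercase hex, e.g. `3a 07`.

rsvd:4 = 13 → 0xd << 0 → word 0x0000000d
state:13 = 7877 → 0x1ec5 << 4 → word 0x0001ec5d
flags:10 = 652 → 0x28c << 17 → word 0x0519ec5d
bank:5 = -12 → 0x14 << 27 → word 0xa519ec5d
word = 0xa519ec5d → little-endian bytes:
  [0]=0x5d  [1]=0xec  [2]=0x19  [3]=0xa5

5d ec 19 a5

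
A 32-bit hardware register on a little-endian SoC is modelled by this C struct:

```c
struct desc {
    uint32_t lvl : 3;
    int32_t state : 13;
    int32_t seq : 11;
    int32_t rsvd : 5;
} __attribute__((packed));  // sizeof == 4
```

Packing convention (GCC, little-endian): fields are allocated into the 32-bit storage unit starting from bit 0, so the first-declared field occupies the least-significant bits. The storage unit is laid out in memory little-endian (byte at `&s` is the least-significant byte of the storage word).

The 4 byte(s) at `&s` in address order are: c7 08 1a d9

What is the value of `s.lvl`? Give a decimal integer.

7

[0]=0xc7 [1]=0x08 [2]=0x1a [3]=0xd9 (little-endian) → word 0xd91a08c7
lvl:3 @ bit 0 → (0xd91a08c7>>0)&0x7 = 0x7  ←
state:13 @ bit 3 → (0xd91a08c7>>3)&0x1fff = 0x118
seq:11 @ bit 16 → (0xd91a08c7>>16)&0x7ff = 0x11a
rsvd:5 @ bit 27 → (0xd91a08c7>>27)&0x1f = 0x1b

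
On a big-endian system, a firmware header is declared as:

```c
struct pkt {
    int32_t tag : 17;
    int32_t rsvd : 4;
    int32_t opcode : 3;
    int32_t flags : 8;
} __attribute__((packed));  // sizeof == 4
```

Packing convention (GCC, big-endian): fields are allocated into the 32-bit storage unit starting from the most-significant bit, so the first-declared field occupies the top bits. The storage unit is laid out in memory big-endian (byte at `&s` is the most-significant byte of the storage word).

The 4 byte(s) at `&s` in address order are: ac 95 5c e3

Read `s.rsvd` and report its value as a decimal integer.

[0]=0xac [1]=0x95 [2]=0x5c [3]=0xe3 (big-endian) → word 0xac955ce3
tag [15+:17] = (word>>15) & 0x1ffff = 88362
rsvd [11+:4] = (word>>11) & 0xf = 11  ←
opcode [8+:3] = (word>>8) & 0x7 = 4
flags [0+:8] = (word>>0) & 0xff = 227
rsvd signed 4b, MSB=1: 11 - 16 = -5

-5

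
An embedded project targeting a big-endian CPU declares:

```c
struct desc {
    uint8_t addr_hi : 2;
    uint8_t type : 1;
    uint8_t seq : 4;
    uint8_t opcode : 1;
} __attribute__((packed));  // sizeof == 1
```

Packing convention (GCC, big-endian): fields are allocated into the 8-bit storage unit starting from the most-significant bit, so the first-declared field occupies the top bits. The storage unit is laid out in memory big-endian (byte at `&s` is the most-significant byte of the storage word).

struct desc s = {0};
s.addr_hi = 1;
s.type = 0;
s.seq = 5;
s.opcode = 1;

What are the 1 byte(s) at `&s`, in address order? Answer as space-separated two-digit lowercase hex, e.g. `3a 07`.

[6+:2] addr_hi=1 & 0x3 = 0x1; word=0x40
[5+:1] type=0 & 0x1 = 0x0; word=0x40
[1+:4] seq=5 & 0xf = 0x5; word=0x4a
[0+:1] opcode=1 & 0x1 = 0x1; word=0x4b
word = 0x4b → big-endian bytes:
  [0]=0x4b

4b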